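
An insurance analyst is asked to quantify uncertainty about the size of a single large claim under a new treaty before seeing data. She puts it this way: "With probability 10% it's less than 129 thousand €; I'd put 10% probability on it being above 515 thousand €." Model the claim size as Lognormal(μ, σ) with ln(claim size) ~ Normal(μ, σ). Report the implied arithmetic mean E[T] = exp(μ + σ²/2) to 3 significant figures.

If T ~ Lognormal(μ,σ) then ln T ~ Normal(μ,σ), so the p-quantile of ln T is μ + z_p·σ.
ln(129) = 4.86 and ln(515) = 6.244; z_{0.1} = -1.282, z_{0.9} = 1.282.
σ = (6.244 − 4.86)/(1.282 − (-1.282)) = 0.540.
μ = 4.86 − (-1.282)·0.540 = 5.552.
E[T] = exp(μ + σ²/2) = exp(5.552 + 0.1459) = 298 thousand €.

E[T] ≈ 298 thousand €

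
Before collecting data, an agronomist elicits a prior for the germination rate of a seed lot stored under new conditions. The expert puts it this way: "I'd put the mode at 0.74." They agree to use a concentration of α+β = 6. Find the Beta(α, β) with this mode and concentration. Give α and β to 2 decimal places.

α = 3.96, β = 2.04

For α,β > 1 the Beta mode is (α−1)/(α+β−2). With α+β = 6, the mode is (α−1)/4.
Set (α−1)/4 = 0.74 → α = 1 + 0.74·4 = 3.96.
β = 6 − α = 2.04.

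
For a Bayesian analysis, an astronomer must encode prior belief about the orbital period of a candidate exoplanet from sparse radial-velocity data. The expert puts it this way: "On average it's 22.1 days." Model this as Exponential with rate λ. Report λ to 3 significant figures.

λ ≈ 0.0452

Exponential mean = 1/λ, so λ = 1/22.1 = 0.0452.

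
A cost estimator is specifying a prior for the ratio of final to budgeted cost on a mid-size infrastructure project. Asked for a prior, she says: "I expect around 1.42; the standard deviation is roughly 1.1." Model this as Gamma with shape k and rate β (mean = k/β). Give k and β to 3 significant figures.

k ≈ 1.67, β ≈ 1.17

For Gamma(k, rate β): mean = k/β, variance = k/β², so CV = 1/√k.
CV = SD/mean = 1.1/1.42 = 0.7746, hence k = 1/CV² = 1.67.
Then β = k/mean = 1.67/1.42 = 1.17.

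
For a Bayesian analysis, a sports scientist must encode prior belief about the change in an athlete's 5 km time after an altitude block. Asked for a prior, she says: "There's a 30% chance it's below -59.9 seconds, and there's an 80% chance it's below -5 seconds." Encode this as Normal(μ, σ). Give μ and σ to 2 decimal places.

The p-quantile of Normal(μ,σ) is μ + z_p·σ, with z_{0.3} = -0.5244 and z_{0.8} = 0.8416.
Eliminate σ: μ = (z₂·x₁ − z₁·x₂)/(z₂ − z₁) = (0.8416·-59.9 − (-0.5244)·-5)/1.366 = -38.82.
Then σ = (x₂ − x₁)/(z₂ − z₁) = (-5 − -59.9)/1.366 = 40.19.

μ = -38.82, σ = 40.19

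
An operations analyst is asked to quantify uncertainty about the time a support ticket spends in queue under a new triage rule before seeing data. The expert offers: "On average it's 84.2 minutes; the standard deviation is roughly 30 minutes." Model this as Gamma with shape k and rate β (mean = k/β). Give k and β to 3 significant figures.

For Gamma(k, rate β): mean = k/β, variance = k/β², so CV = 1/√k.
CV = SD/mean = 30/84.2 = 0.3563, hence k = 1/CV² = 7.88.
Then β = k/mean = 7.88/84.2 = 0.0936.

k ≈ 7.88, β ≈ 0.0936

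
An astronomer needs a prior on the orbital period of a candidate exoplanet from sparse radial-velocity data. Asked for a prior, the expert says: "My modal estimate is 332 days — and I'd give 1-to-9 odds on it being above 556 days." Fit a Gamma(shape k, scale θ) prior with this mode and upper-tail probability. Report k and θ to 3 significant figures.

k ≈ 8.11, θ ≈ 46.7

Gamma(k,θ) with k>1 has mode (k−1)θ, so θ = 332/(k−1).
Need P(X < 556) = 0.9 with θ tied to k this way. Start at k = 2, θ = 332: P(X<556) ≈ 0.499.
Too low — raise k to concentrate. Iterating converges to k ≈ 8.11.
Then θ = 332/(8.11−1) ≈ 46.7.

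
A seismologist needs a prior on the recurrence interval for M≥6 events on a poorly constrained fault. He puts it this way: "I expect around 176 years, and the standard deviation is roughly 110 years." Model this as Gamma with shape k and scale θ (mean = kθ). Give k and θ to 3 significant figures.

k ≈ 2.56, θ ≈ 68.8

For Gamma(k, scale θ): mean = kθ, variance = kθ², so CV = 1/√k.
CV = SD/mean = 110/176 = 0.625, hence k = 1/CV² = 2.56.
Then θ = mean/k = 176/2.56 = 68.8.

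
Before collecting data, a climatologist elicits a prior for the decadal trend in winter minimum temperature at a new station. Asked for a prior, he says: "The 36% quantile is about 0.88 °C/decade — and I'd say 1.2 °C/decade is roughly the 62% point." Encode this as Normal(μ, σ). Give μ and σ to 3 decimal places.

The p-quantile of Normal(μ,σ) is μ + z_p·σ, with z_{0.36} = -0.3585 and z_{0.62} = 0.3055.
Eliminate σ: μ = (z₂·x₁ − z₁·x₂)/(z₂ − z₁) = (0.3055·0.88 − (-0.3585)·1.2)/0.6639 = 1.053.
Then σ = (x₂ − x₁)/(z₂ − z₁) = (1.2 − 0.88)/0.6639 = 0.482.

μ = 1.053, σ = 0.482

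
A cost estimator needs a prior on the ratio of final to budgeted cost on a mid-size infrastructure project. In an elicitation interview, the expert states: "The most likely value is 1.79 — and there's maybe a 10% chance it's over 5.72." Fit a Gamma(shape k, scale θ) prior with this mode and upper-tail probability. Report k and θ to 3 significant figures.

Gamma(k,θ) with k>1 has mode (k−1)θ, so θ = 1.79/(k−1).
Need P(X < 5.72) = 0.9 with θ tied to k this way. Start at k = 2, θ = 1.79: P(X<5.72) ≈ 0.828.
Too low — raise k to concentrate. Iterating converges to k ≈ 2.4.
Then θ = 1.79/(2.4−1) ≈ 1.28.

k ≈ 2.4, θ ≈ 1.28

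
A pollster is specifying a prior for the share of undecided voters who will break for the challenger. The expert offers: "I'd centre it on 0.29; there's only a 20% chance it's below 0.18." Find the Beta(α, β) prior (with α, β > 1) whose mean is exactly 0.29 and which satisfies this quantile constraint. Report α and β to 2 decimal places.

With mean 0.29 fixed, write α = 0.29s, β = 0.71s where s = α+β.
Need P(θ < 0.18) = 0.2 under Beta(0.29s, 0.71s). Normal approximation: (q−m)/√(m(1−m)/s) ≈ z_{0.2} = -0.842, so s ≈ 0.29·0.71·(-0.842)²/(0.18−0.29)² = 12.1.
At s = 12.1: P(θ<0.18) ≈ 0.206. Adjusting to match 0.2 gives s ≈ 12.51.
So α = 0.29·12.51 ≈ 3.63, β = 0.71·12.51 ≈ 8.88.

α ≈ 3.63, β ≈ 8.88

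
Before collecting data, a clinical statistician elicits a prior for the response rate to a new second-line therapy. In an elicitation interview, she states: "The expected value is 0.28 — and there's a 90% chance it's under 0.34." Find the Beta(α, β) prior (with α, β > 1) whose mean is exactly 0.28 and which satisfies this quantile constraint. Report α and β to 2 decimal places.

With mean 0.28 fixed, write α = 0.28s, β = 0.72s where s = α+β.
Need P(θ < 0.34) = 0.9 under Beta(0.28s, 0.72s). Normal approximation: (q−m)/√(m(1−m)/s) ≈ z_{0.9} = 1.28, so s ≈ 0.28·0.72·(1.28)²/(0.34−0.28)² = 92.0.
At s = 92.0: P(θ<0.34) ≈ 0.897. Adjusting to match 0.9 gives s ≈ 94.54.
So α = 0.28·94.54 ≈ 26.47, β = 0.72·94.54 ≈ 68.07.

α ≈ 26.47, β ≈ 68.07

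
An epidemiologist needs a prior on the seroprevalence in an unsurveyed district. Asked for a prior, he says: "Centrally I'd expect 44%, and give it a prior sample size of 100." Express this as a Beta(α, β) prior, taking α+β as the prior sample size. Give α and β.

α = 44, β = 56

Under the effective-sample-size interpretation, Beta(α, β) has prior mean α/(α+β) and prior sample size α+β.
So α+β = 100 and α/(α+β) = 0.44, giving α = 0.44·100 = 44 and β = 100 − 44 = 56.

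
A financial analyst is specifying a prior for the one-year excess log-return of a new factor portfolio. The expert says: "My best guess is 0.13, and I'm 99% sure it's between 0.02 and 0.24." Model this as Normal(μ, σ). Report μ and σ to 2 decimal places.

μ = 0.13, σ = 0.04

A symmetric 99% interval runs μ ± z·σ with z = 2.576.
Half-width = 0.11, so σ = 0.11/2.576 = 0.04.
μ is the stated best guess, 0.13.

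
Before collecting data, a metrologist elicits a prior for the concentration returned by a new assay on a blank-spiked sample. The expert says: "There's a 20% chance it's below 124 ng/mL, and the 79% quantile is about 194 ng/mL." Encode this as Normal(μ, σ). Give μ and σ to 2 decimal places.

μ = 159.75, σ = 42.47

The p-quantile of Normal(μ,σ) is μ + z_p·σ, with z_{0.2} = -0.8416 and z_{0.79} = 0.8064.
Eliminate σ: μ = (z₂·x₁ − z₁·x₂)/(z₂ − z₁) = (0.8064·124 − (-0.8416)·194)/1.648 = 159.75.
Then σ = (x₂ − x₁)/(z₂ − z₁) = (194 − 124)/1.648 = 42.47.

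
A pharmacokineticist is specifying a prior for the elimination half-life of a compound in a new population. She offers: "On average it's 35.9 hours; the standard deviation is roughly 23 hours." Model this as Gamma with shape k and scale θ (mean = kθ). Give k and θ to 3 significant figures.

k ≈ 2.44, θ ≈ 14.7

For Gamma(k, scale θ): mean = kθ, variance = kθ², so CV = 1/√k.
CV = SD/mean = 23/35.9 = 0.6407, hence k = 1/CV² = 2.44.
Then θ = mean/k = 35.9/2.44 = 14.7.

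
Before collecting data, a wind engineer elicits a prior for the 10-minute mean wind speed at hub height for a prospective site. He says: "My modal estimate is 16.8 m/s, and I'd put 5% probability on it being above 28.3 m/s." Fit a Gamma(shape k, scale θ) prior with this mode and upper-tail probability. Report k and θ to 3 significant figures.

Gamma(k,θ) with k>1 has mode (k−1)θ, so θ = 16.8/(k−1).
Need P(X < 28.3) = 0.95 with θ tied to k this way. Start at k = 2, θ = 16.8: P(X<28.3) ≈ 0.502.
Too low — raise k to concentrate. Iterating converges to k ≈ 11.3.
Then θ = 16.8/(11.3−1) ≈ 1.64.

k ≈ 11.3, θ ≈ 1.64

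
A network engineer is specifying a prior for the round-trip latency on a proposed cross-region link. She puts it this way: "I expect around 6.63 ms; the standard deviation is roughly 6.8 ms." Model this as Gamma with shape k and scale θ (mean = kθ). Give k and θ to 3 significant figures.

For Gamma(k, scale θ): mean = kθ, variance = kθ², so CV = 1/√k.
CV = SD/mean = 6.8/6.63 = 1.026, hence k = 1/CV² = 0.951.
Then θ = mean/k = 6.63/0.951 = 6.97.

k ≈ 0.951, θ ≈ 6.97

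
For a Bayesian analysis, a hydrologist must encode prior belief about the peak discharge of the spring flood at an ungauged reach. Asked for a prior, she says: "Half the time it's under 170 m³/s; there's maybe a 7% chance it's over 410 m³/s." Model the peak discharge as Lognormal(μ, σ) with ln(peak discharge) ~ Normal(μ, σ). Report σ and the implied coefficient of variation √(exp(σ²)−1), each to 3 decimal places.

If T ~ Lognormal(μ,σ) then ln T ~ Normal(μ,σ), so the p-quantile of ln T is μ + z_p·σ.
ln(170) = 5.136 and ln(410) = 6.016; z_{0.5} = 0, z_{0.93} = 1.476.
σ = (6.016 − 5.136)/(1.476 − (0)) = 0.597.
μ = 5.136 − (0)·0.597 = 5.136.
CV = √(exp(σ²)−1) = √(exp(0.3559)−1) = 0.654.

σ ≈ 0.597, CV ≈ 0.654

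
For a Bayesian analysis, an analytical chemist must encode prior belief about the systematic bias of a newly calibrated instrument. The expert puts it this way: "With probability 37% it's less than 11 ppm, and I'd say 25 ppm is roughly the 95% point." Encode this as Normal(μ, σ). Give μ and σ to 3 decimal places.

For Normal(μ,σ), the p-quantile is μ + z_p·σ. Here z_{0.37} = -0.3319, z_{0.95} = 1.645.
So 11 = μ − 0.3319σ and 25 = μ + 1.645σ.
Subtracting: σ = (25 − 11)/(1.645 − (-0.3319)) = 7.082.
Then μ = 11 − (-0.3319)·7.082 = 13.350.

μ = 13.350, σ = 7.082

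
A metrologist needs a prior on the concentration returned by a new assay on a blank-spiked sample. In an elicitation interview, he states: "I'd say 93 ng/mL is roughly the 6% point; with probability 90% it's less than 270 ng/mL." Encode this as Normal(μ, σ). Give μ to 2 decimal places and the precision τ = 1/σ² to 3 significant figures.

μ = 190.03, τ = 0.000257

For Normal(μ,σ), the p-quantile is μ + z_p·σ. Here z_{0.06} = -1.555, z_{0.9} = 1.282.
So 93 = μ − 1.555σ and 270 = μ + 1.282σ.
Subtracting: σ = (270 − 93)/(1.282 − (-1.555)) = 62.40.
Then μ = 93 − (-1.555)·62.40 = 190.03.
Precision τ = 1/σ² = 1/62.4² = 0.000257.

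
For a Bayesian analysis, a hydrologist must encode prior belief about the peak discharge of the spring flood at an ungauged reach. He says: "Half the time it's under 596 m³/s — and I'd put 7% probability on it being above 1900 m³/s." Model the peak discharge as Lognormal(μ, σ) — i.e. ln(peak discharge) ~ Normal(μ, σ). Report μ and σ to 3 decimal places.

If T ~ Lognormal(μ,σ) then ln T ~ Normal(μ,σ), so the p-quantile of ln T is μ + z_p·σ.
ln(596) = 6.39 and ln(1900) = 7.55; z_{0.5} = 0, z_{0.93} = 1.476.
σ = (7.55 − 6.39)/(1.476 − (0)) = 0.786.
μ = 6.39 − (0)·0.786 = 6.390.

μ ≈ 6.390, σ ≈ 0.786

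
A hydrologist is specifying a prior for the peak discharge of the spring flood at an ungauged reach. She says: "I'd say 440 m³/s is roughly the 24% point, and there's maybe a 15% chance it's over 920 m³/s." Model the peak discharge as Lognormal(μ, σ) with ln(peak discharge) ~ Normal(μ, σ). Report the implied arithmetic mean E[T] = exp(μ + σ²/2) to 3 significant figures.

E[T] ≈ 649 m³/s

If T ~ Lognormal(μ,σ) then ln T ~ Normal(μ,σ), so the p-quantile of ln T is μ + z_p·σ.
ln(440) = 6.087 and ln(920) = 6.824; z_{0.24} = -0.7063, z_{0.85} = 1.036.
σ = (6.824 − 6.087)/(1.036 − (-0.7063)) = 0.423.
μ = 6.087 − (-0.7063)·0.423 = 6.386.
E[T] = exp(μ + σ²/2) = exp(6.386 + 0.0896) = 649 m³/s.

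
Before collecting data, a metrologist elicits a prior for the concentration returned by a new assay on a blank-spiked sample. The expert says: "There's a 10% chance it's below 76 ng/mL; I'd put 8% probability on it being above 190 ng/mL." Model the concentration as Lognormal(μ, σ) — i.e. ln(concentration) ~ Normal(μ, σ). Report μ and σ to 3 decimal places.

If T ~ Lognormal(μ,σ) then ln T ~ Normal(μ,σ), so the p-quantile of ln T is μ + z_p·σ.
ln(76) = 4.331 and ln(190) = 5.247; z_{0.1} = -1.282, z_{0.92} = 1.405.
σ = (5.247 − 4.331)/(1.405 − (-1.282)) = 0.341.
μ = 4.331 − (-1.282)·0.341 = 4.768.

μ ≈ 4.768, σ ≈ 0.341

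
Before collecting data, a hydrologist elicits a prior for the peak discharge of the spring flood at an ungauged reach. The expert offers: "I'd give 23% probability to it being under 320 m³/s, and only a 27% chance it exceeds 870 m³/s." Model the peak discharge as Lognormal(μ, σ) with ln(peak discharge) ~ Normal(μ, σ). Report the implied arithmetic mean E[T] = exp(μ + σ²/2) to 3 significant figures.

If T ~ Lognormal(μ,σ) then ln T ~ Normal(μ,σ), so the p-quantile of ln T is μ + z_p·σ.
ln(320) = 5.768 and ln(870) = 6.768; z_{0.23} = -0.7388, z_{0.73} = 0.6128.
σ = (6.768 − 5.768)/(0.6128 − (-0.7388)) = 0.740.
μ = 5.768 − (-0.7388)·0.740 = 6.315.
E[T] = exp(μ + σ²/2) = exp(6.315 + 0.2738) = 727 m³/s.

E[T] ≈ 727 m³/s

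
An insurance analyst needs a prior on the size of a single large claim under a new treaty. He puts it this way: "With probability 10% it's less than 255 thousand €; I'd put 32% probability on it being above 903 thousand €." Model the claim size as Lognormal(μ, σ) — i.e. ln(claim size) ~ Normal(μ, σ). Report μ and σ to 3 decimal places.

If T ~ Lognormal(μ,σ) then ln T ~ Normal(μ,σ), so the p-quantile of ln T is μ + z_p·σ.
ln(255) = 5.541 and ln(903) = 6.806; z_{0.1} = -1.282, z_{0.68} = 0.4677.
σ = (6.806 − 5.541)/(0.4677 − (-1.282)) = 0.723.
μ = 5.541 − (-1.282)·0.723 = 6.468.

μ ≈ 6.468, σ ≈ 0.723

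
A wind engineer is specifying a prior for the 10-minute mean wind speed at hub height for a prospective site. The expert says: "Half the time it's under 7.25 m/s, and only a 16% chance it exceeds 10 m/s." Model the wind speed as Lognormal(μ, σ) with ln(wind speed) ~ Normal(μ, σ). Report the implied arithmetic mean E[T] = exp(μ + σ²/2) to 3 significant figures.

If T ~ Lognormal(μ,σ) then ln T ~ Normal(μ,σ), so the p-quantile of ln T is μ + z_p·σ.
ln(7.25) = 1.981 and ln(10) = 2.303; z_{0.5} = 0, z_{0.84} = 0.9945.
σ = (2.303 − 1.981)/(0.9945 − (0)) = 0.323.
μ = 1.981 − (0)·0.323 = 1.981.
E[T] = exp(μ + σ²/2) = exp(1.981 + 0.0523) = 7.64 m/s.

E[T] ≈ 7.64 m/s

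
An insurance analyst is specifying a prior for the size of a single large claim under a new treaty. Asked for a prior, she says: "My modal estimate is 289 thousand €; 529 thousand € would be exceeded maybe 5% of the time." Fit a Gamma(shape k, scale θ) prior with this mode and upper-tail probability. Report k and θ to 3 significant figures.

Gamma(k,θ) with k>1 has mode (k−1)θ, so θ = 289/(k−1).
Need P(X < 529) = 0.95 with θ tied to k this way. Start at k = 2, θ = 289: P(X<529) ≈ 0.546.
Too low — raise k to concentrate. Iterating converges to k ≈ 8.62.
Then θ = 289/(8.62−1) ≈ 37.9.

k ≈ 8.62, θ ≈ 37.9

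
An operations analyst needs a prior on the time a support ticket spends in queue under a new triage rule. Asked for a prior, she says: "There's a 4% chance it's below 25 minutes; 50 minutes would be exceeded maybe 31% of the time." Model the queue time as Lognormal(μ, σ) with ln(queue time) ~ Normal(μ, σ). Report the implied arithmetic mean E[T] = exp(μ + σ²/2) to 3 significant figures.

E[T] ≈ 45 minutes

If T ~ Lognormal(μ,σ) then ln T ~ Normal(μ,σ), so the p-quantile of ln T is μ + z_p·σ.
ln(25) = 3.219 and ln(50) = 3.912; z_{0.04} = -1.751, z_{0.69} = 0.4959.
σ = (3.912 − 3.219)/(0.4959 − (-1.751)) = 0.309.
μ = 3.219 − (-1.751)·0.309 = 3.759.
E[T] = exp(μ + σ²/2) = exp(3.759 + 0.0476) = 45 minutes.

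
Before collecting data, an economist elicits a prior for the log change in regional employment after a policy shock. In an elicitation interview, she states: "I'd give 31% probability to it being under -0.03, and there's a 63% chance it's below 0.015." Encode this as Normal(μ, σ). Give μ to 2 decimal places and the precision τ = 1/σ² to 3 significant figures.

μ = -0.00, τ = 338

For Normal(μ,σ), the p-quantile is μ + z_p·σ. Here z_{0.31} = -0.4959, z_{0.63} = 0.3319.
So -0.03 = μ − 0.4959σ and 0.015 = μ + 0.3319σ.
Subtracting: σ = (0.015 − -0.03)/(0.3319 − (-0.4959)) = 0.05.
Then μ = -0.03 − (-0.4959)·0.05 = -0.00.
Precision τ = 1/σ² = 1/0.05437² = 338.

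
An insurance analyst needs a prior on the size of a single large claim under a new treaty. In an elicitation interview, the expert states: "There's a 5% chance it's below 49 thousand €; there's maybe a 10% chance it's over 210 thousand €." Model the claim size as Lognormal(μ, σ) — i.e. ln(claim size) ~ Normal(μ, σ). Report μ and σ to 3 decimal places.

μ ≈ 4.710, σ ≈ 0.497

If T ~ Lognormal(μ,σ) then ln T ~ Normal(μ,σ), so the p-quantile of ln T is μ + z_p·σ.
ln(49) = 3.892 and ln(210) = 5.347; z_{0.05} = -1.645, z_{0.9} = 1.282.
σ = (5.347 − 3.892)/(1.282 − (-1.645)) = 0.497.
μ = 3.892 − (-1.645)·0.497 = 4.710.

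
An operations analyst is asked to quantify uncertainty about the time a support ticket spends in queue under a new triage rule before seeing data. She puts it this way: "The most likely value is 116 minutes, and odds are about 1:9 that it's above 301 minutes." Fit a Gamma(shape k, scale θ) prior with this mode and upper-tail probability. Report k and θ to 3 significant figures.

k ≈ 3.11, θ ≈ 55

Gamma(k,θ) with k>1 has mode (k−1)θ, so θ = 116/(k−1).
Need P(X < 301) = 0.9 with θ tied to k this way. Start at k = 2, θ = 116: P(X<301) ≈ 0.732.
Too low — raise k to concentrate. Iterating converges to k ≈ 3.11.
Then θ = 116/(3.11−1) ≈ 55.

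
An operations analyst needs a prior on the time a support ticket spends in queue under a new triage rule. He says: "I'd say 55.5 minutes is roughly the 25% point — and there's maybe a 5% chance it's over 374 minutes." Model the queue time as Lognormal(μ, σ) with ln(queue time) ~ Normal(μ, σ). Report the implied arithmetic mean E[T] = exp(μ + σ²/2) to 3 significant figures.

If T ~ Lognormal(μ,σ) then ln T ~ Normal(μ,σ), so the p-quantile of ln T is μ + z_p·σ.
ln(55.5) = 4.016 and ln(374) = 5.924; z_{0.25} = -0.6745, z_{0.95} = 1.645.
σ = (5.924 − 4.016)/(1.645 − (-0.6745)) = 0.823.
μ = 4.016 − (-0.6745)·0.823 = 4.571.
E[T] = exp(μ + σ²/2) = exp(4.571 + 0.3383) = 136 minutes.

E[T] ≈ 136 minutes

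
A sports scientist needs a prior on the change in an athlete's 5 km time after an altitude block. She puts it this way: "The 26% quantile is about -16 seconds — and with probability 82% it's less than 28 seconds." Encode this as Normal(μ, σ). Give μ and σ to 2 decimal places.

The p-quantile of Normal(μ,σ) is μ + z_p·σ, with z_{0.26} = -0.6433 and z_{0.82} = 0.9154.
Eliminate σ: μ = (z₂·x₁ − z₁·x₂)/(z₂ − z₁) = (0.9154·-16 − (-0.6433)·28)/1.559 = 2.16.
Then σ = (x₂ − x₁)/(z₂ − z₁) = (28 − -16)/1.559 = 28.23.

μ = 2.16, σ = 28.23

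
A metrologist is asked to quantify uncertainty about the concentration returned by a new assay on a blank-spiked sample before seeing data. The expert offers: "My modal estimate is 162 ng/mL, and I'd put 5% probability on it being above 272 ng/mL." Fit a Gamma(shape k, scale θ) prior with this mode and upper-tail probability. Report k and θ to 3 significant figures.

Gamma(k,θ) with k>1 has mode (k−1)θ, so θ = 162/(k−1).
Need P(X < 272) = 0.95 with θ tied to k this way. Start at k = 2, θ = 162: P(X<272) ≈ 0.500.
Too low — raise k to concentrate. Iterating converges to k ≈ 11.4.
Then θ = 162/(11.4−1) ≈ 15.6.

k ≈ 11.4, θ ≈ 15.6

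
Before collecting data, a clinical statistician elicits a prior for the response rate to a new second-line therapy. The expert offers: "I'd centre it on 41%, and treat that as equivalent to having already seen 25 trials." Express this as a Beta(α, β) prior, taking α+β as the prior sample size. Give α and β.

α = 10.25, β = 14.75

Under the effective-sample-size interpretation, Beta(α, β) has prior mean α/(α+β) and prior sample size α+β.
So α+β = 25 and α/(α+β) = 0.41, giving α = 0.41·25 = 10.25 and β = 25 − 10.25 = 14.75.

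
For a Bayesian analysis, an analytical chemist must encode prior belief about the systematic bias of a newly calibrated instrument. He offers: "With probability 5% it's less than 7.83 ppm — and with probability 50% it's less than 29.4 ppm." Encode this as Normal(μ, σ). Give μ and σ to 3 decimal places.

The p-quantile of Normal(μ,σ) is μ + z_p·σ, with z_{0.05} = -1.645 and z_{0.5} = 0.
Eliminate σ: μ = (z₂·x₁ − z₁·x₂)/(z₂ − z₁) = (0·7.83 − (-1.645)·29.4)/1.645 = 29.400.
Then σ = (x₂ − x₁)/(z₂ − z₁) = (29.4 − 7.83)/1.645 = 13.114.

μ = 29.400, σ = 13.114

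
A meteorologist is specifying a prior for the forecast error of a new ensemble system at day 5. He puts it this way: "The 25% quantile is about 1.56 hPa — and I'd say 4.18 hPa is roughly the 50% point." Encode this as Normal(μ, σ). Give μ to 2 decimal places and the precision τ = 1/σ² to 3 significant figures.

The p-quantile of Normal(μ,σ) is μ + z_p·σ, with z_{0.25} = -0.6745 and z_{0.5} = 0.
Eliminate σ: μ = (z₂·x₁ − z₁·x₂)/(z₂ − z₁) = (0·1.56 − (-0.6745)·4.18)/0.6745 = 4.18.
Then σ = (x₂ − x₁)/(z₂ − z₁) = (4.18 − 1.56)/0.6745 = 3.88.
Precision τ = 1/σ² = 1/3.884² = 0.0663.

μ = 4.18, τ = 0.0663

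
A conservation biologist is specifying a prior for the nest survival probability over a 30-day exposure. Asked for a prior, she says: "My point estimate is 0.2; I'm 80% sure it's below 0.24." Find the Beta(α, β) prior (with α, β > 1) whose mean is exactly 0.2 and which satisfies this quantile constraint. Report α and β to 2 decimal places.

α ≈ 13.45, β ≈ 53.81

With mean 0.2 fixed, write α = 0.2s, β = 0.8s where s = α+β.
Need P(θ < 0.24) = 0.8 under Beta(0.2s, 0.8s). Normal approximation: (q−m)/√(m(1−m)/s) ≈ z_{0.8} = 0.842, so s ≈ 0.2·0.8·(0.842)²/(0.24−0.2)² = 70.8.
At s = 70.8: P(θ<0.24) ≈ 0.805. Adjusting to match 0.8 gives s ≈ 67.27.
So α = 0.2·67.27 ≈ 13.45, β = 0.8·67.27 ≈ 53.81.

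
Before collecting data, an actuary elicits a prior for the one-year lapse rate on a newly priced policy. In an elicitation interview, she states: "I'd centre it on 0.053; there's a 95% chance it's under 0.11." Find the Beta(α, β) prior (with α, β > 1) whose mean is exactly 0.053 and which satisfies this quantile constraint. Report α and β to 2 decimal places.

α ≈ 2.90, β ≈ 51.77

With mean 0.053 fixed, write α = 0.053s, β = 0.947s where s = α+β.
Need P(θ < 0.11) = 0.95 under Beta(0.053s, 0.947s). Normal approximation: (q−m)/√(m(1−m)/s) ≈ z_{0.95} = 1.64, so s ≈ 0.053·0.947·(1.64)²/(0.11−0.053)² = 41.8.
At s = 41.8: P(θ<0.11) ≈ 0.931. Adjusting to match 0.95 gives s ≈ 54.67.
So α = 0.053·54.67 ≈ 2.90, β = 0.947·54.67 ≈ 51.77.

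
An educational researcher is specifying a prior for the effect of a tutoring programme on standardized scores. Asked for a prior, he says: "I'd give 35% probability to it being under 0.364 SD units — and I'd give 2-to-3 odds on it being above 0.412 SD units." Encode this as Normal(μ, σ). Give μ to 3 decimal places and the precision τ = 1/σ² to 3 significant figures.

μ = 0.393, τ = 177

For Normal(μ,σ), the p-quantile is μ + z_p·σ. Here z_{0.35} = -0.3853, z_{0.6} = 0.2533.
So 0.364 = μ − 0.3853σ and 0.412 = μ + 0.2533σ.
Subtracting: σ = (0.412 − 0.364)/(0.2533 − (-0.3853)) = 0.075.
Then μ = 0.364 − (-0.3853)·0.075 = 0.393.
Precision τ = 1/σ² = 1/0.07516² = 177.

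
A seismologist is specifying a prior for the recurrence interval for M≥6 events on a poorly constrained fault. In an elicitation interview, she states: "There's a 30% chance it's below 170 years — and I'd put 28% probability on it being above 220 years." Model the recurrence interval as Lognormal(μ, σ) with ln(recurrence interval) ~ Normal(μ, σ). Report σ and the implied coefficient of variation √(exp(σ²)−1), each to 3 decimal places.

σ ≈ 0.233, CV ≈ 0.236

If T ~ Lognormal(μ,σ) then ln T ~ Normal(μ,σ), so the p-quantile of ln T is μ + z_p·σ.
ln(170) = 5.136 and ln(220) = 5.394; z_{0.3} = -0.5244, z_{0.72} = 0.5828.
σ = (5.394 − 5.136)/(0.5828 − (-0.5244)) = 0.233.
μ = 5.136 − (-0.5244)·0.233 = 5.258.
CV = √(exp(σ²)−1) = √(exp(0.0542)−1) = 0.236.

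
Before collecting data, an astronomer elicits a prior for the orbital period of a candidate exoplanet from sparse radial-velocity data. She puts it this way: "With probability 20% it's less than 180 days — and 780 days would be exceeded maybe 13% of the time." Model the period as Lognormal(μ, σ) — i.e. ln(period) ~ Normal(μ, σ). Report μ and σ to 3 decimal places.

If T ~ Lognormal(μ,σ) then ln T ~ Normal(μ,σ), so the p-quantile of ln T is μ + z_p·σ.
ln(180) = 5.193 and ln(780) = 6.659; z_{0.2} = -0.8416, z_{0.87} = 1.126.
σ = (6.659 − 5.193)/(1.126 − (-0.8416)) = 0.745.
μ = 5.193 − (-0.8416)·0.745 = 5.820.

μ ≈ 5.820, σ ≈ 0.745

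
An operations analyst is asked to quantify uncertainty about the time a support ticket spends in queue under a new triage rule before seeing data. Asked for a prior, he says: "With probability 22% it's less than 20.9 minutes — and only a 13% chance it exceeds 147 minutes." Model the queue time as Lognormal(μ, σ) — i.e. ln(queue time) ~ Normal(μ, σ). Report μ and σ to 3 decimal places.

μ ≈ 3.833, σ ≈ 1.027

If T ~ Lognormal(μ,σ) then ln T ~ Normal(μ,σ), so the p-quantile of ln T is μ + z_p·σ.
ln(20.9) = 3.04 and ln(147) = 4.99; z_{0.22} = -0.7722, z_{0.87} = 1.126.
σ = (4.99 − 3.04)/(1.126 − (-0.7722)) = 1.027.
μ = 3.04 − (-0.7722)·1.027 = 3.833.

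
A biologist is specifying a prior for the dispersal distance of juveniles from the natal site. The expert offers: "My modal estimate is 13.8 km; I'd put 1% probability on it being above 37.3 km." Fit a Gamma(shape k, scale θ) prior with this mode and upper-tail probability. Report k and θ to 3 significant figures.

k ≈ 5.67, θ ≈ 2.96

Gamma(k,θ) with k>1 has mode (k−1)θ, so θ = 13.8/(k−1).
Need P(X < 37.3) = 0.99 with θ tied to k this way. Start at k = 2, θ = 13.8: P(X<37.3) ≈ 0.752.
Too low — raise k to concentrate. Iterating converges to k ≈ 5.67.
Then θ = 13.8/(5.67−1) ≈ 2.96.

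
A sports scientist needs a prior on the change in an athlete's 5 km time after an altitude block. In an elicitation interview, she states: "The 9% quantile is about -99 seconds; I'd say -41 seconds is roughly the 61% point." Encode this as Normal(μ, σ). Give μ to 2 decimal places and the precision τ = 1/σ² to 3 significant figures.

μ = -51.00, τ = 0.00078

For Normal(μ,σ), the p-quantile is μ + z_p·σ. Here z_{0.09} = -1.341, z_{0.61} = 0.2793.
So -99 = μ − 1.341σ and -41 = μ + 0.2793σ.
Subtracting: σ = (-41 − -99)/(0.2793 − (-1.341)) = 35.80.
Then μ = -99 − (-1.341)·35.80 = -51.00.
Precision τ = 1/σ² = 1/35.8² = 0.00078.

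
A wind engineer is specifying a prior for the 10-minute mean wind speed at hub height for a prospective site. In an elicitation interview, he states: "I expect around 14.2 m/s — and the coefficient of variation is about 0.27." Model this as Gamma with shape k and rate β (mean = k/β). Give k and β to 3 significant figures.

For Gamma(k, rate β): mean = k/β, variance = k/β², so CV = 1/√k.
CV = 0.27, hence k = 1/CV² = 13.7.
Then β = k/mean = 13.7/14.2 = 0.966.

k ≈ 13.7, β ≈ 0.966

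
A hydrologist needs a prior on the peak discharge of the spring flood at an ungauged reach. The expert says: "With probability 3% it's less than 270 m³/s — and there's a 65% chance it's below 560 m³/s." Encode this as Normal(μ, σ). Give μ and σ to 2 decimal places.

μ = 510.69, σ = 127.97

The p-quantile of Normal(μ,σ) is μ + z_p·σ, with z_{0.03} = -1.881 and z_{0.65} = 0.3853.
Eliminate σ: μ = (z₂·x₁ − z₁·x₂)/(z₂ − z₁) = (0.3853·270 − (-1.881)·560)/2.266 = 510.69.
Then σ = (x₂ − x₁)/(z₂ − z₁) = (560 − 270)/2.266 = 127.97.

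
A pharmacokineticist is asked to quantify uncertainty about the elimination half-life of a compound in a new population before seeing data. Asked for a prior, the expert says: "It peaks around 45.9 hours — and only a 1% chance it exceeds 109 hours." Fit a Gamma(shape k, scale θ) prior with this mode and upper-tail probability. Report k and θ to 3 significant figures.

Gamma(k,θ) with k>1 has mode (k−1)θ, so θ = 45.9/(k−1).
Need P(X < 109) = 0.99 with θ tied to k this way. Start at k = 2, θ = 45.9: P(X<109) ≈ 0.686.
Too low — raise k to concentrate. Iterating converges to k ≈ 7.34.
Then θ = 45.9/(7.34−1) ≈ 7.23.

k ≈ 7.34, θ ≈ 7.23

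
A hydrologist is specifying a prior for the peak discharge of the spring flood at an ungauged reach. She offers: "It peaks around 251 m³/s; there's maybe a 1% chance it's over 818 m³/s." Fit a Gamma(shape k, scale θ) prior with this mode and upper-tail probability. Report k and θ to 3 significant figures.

k ≈ 4.16, θ ≈ 79.4

Gamma(k,θ) with k>1 has mode (k−1)θ, so θ = 251/(k−1).
Need P(X < 818) = 0.99 with θ tied to k this way. Start at k = 2, θ = 251: P(X<818) ≈ 0.836.
Too low — raise k to concentrate. Iterating converges to k ≈ 4.16.
Then θ = 251/(4.16−1) ≈ 79.4.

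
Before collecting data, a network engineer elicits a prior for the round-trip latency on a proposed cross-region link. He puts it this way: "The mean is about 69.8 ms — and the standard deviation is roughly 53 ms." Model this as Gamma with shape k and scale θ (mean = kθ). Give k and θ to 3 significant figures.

k ≈ 1.73, θ ≈ 40.2

For Gamma(k, scale θ): mean = kθ, variance = kθ², so CV = 1/√k.
CV = SD/mean = 53/69.8 = 0.7593, hence k = 1/CV² = 1.73.
Then θ = mean/k = 69.8/1.73 = 40.2.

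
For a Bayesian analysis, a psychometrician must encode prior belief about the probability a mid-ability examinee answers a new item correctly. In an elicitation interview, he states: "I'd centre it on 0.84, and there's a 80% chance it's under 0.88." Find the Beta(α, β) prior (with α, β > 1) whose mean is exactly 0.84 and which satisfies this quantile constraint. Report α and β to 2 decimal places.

With mean 0.84 fixed, write α = 0.84s, β = 0.16s where s = α+β.
Need P(θ < 0.88) = 0.8 under Beta(0.84s, 0.16s). Normal approximation: (q−m)/√(m(1−m)/s) ≈ z_{0.8} = 0.842, so s ≈ 0.84·0.16·(0.842)²/(0.88−0.84)² = 59.5.
At s = 59.5: P(θ<0.88) ≈ 0.795. Adjusting to match 0.8 gives s ≈ 61.63.
So α = 0.84·61.63 ≈ 51.77, β = 0.16·61.63 ≈ 9.86.

α ≈ 51.77, β ≈ 9.86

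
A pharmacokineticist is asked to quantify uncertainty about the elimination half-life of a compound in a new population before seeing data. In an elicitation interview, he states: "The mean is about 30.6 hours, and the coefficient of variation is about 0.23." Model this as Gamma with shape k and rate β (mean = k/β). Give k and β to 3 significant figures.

For Gamma(k, rate β): mean = k/β, variance = k/β², so CV = 1/√k.
CV = 0.23, hence k = 1/CV² = 18.9.
Then β = k/mean = 18.9/30.6 = 0.618.

k ≈ 18.9, β ≈ 0.618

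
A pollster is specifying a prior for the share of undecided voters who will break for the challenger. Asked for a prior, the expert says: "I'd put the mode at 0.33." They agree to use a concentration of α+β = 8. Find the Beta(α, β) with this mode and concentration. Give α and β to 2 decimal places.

For α,β > 1 the Beta mode is (α−1)/(α+β−2). With α+β = 8, the mode is (α−1)/6.
Set (α−1)/6 = 0.33 → α = 1 + 0.33·6 = 2.98.
β = 8 − α = 5.02.

α = 2.98, β = 5.02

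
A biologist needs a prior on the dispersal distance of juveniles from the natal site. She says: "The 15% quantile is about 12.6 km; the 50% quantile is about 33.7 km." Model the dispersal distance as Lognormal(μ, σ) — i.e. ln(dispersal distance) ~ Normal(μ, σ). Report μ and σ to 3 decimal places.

If T ~ Lognormal(μ,σ) then ln T ~ Normal(μ,σ), so the p-quantile of ln T is μ + z_p·σ.
ln(12.6) = 2.534 and ln(33.7) = 3.517; z_{0.15} = -1.036, z_{0.5} = 0.
σ = (3.517 − 2.534)/(0 − (-1.036)) = 0.949.
μ = 2.534 − (-1.036)·0.949 = 3.517.

μ ≈ 3.517, σ ≈ 0.949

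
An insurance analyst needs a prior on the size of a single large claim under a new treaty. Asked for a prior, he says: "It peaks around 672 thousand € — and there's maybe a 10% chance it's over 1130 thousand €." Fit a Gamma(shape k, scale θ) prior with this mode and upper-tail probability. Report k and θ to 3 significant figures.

k ≈ 8, θ ≈ 96

Gamma(k,θ) with k>1 has mode (k−1)θ, so θ = 672/(k−1).
Need P(X < 1130) = 0.9 with θ tied to k this way. Start at k = 2, θ = 672: P(X<1130) ≈ 0.501.
Too low — raise k to concentrate. Iterating converges to k ≈ 8.
Then θ = 672/(8−1) ≈ 96.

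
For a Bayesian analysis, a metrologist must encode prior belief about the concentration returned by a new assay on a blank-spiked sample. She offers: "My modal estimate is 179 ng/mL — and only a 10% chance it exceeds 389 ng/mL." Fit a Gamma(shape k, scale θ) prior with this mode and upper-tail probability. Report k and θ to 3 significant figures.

Gamma(k,θ) with k>1 has mode (k−1)θ, so θ = 179/(k−1).
Need P(X < 389) = 0.9 with θ tied to k this way. Start at k = 2, θ = 179: P(X<389) ≈ 0.639.
Too low — raise k to concentrate. Iterating converges to k ≈ 4.19.
Then θ = 179/(4.19−1) ≈ 56.1.

k ≈ 4.19, θ ≈ 56.1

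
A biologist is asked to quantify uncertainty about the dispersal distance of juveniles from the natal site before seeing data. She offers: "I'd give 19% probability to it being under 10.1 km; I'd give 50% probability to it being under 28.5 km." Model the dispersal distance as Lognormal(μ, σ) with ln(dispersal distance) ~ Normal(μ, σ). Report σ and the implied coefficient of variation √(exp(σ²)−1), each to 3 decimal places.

If T ~ Lognormal(μ,σ) then ln T ~ Normal(μ,σ), so the p-quantile of ln T is μ + z_p·σ.
ln(10.1) = 2.313 and ln(28.5) = 3.35; z_{0.19} = -0.8779, z_{0.5} = 0.
σ = (3.35 − 2.313)/(0 − (-0.8779)) = 1.182.
μ = 2.313 − (-0.8779)·1.182 = 3.350.
CV = √(exp(σ²)−1) = √(exp(1.3963)−1) = 1.744.

σ ≈ 1.182, CV ≈ 1.744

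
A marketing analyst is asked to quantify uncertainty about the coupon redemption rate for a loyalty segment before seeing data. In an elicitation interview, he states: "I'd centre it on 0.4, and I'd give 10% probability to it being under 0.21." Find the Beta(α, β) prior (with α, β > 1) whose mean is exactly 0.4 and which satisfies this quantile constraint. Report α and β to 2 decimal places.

α ≈ 3.98, β ≈ 5.97

With mean 0.4 fixed, write α = 0.4s, β = 0.6s where s = α+β.
Need P(θ < 0.21) = 0.1 under Beta(0.4s, 0.6s). Normal approximation: (q−m)/√(m(1−m)/s) ≈ z_{0.1} = -1.28, so s ≈ 0.4·0.6·(-1.28)²/(0.21−0.4)² = 10.9.
At s = 10.9: P(θ<0.21) ≈ 0.089. Adjusting to match 0.1 gives s ≈ 9.95.
So α = 0.4·9.95 ≈ 3.98, β = 0.6·9.95 ≈ 5.97.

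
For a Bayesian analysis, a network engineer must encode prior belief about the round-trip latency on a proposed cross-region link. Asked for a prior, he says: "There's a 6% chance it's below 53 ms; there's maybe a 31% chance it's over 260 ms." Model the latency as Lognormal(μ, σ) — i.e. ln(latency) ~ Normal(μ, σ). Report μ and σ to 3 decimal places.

μ ≈ 5.176, σ ≈ 0.776

If T ~ Lognormal(μ,σ) then ln T ~ Normal(μ,σ), so the p-quantile of ln T is μ + z_p·σ.
ln(53) = 3.97 and ln(260) = 5.561; z_{0.06} = -1.555, z_{0.69} = 0.4959.
σ = (5.561 − 3.97)/(0.4959 − (-1.555)) = 0.776.
μ = 3.97 − (-1.555)·0.776 = 5.176.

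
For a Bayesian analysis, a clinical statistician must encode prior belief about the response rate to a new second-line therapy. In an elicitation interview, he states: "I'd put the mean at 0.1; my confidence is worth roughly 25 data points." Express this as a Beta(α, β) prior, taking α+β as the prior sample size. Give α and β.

Under the effective-sample-size interpretation, Beta(α, β) has prior mean α/(α+β) and prior sample size α+β.
So α+β = 25 and α/(α+β) = 0.1, giving α = 0.1·25 = 2.5 and β = 25 − 2.5 = 22.5.

α = 2.5, β = 22.5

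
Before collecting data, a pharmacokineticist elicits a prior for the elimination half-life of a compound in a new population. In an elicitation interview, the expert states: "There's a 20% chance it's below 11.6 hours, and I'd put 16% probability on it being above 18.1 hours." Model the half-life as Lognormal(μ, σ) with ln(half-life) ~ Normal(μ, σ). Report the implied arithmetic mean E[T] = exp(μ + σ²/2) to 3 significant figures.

If T ~ Lognormal(μ,σ) then ln T ~ Normal(μ,σ), so the p-quantile of ln T is μ + z_p·σ.
ln(11.6) = 2.451 and ln(18.1) = 2.896; z_{0.2} = -0.8416, z_{0.84} = 0.9945.
σ = (2.896 − 2.451)/(0.9945 − (-0.8416)) = 0.242.
μ = 2.451 − (-0.8416)·0.242 = 2.655.
E[T] = exp(μ + σ²/2) = exp(2.655 + 0.0294) = 14.6 hours.

E[T] ≈ 14.6 hours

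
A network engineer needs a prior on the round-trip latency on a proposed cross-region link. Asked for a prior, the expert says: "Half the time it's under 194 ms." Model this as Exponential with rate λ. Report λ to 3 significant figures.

Exponential median = ln 2 / λ, so λ = ln 2 / 194.0 = 0.00357.

λ ≈ 0.00357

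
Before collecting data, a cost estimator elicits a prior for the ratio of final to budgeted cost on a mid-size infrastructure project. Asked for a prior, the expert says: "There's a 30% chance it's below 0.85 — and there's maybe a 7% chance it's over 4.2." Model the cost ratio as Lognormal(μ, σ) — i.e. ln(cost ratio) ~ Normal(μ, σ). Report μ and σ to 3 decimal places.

If T ~ Lognormal(μ,σ) then ln T ~ Normal(μ,σ), so the p-quantile of ln T is μ + z_p·σ.
ln(0.85) = -0.1625 and ln(4.2) = 1.435; z_{0.3} = -0.5244, z_{0.93} = 1.476.
σ = (1.435 − -0.1625)/(1.476 − (-0.5244)) = 0.799.
μ = -0.1625 − (-0.5244)·0.799 = 0.256.

μ ≈ 0.256, σ ≈ 0.799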